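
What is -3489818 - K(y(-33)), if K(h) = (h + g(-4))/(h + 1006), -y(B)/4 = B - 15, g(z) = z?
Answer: -2090401076/599 ≈ -3.4898e+6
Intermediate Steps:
y(B) = 60 - 4*B (y(B) = -4*(B - 15) = -4*(-15 + B) = 60 - 4*B)
K(h) = (-4 + h)/(1006 + h) (K(h) = (h - 4)/(h + 1006) = (-4 + h)/(1006 + h))
-3489818 - K(y(-33)) = -3489818 - (-4 + (60 - 4*(-33)))/(1006 + (60 - 4*(-33))) = -3489818 - (-4 + (60 + 132))/(1006 + (60 + 132)) = -3489818 - (-4 + 192)/(1006 + 192) = -3489818 - 188/1198 = -3489818 - 1*94/599 = -3489818 - 94/599 = -2090401076/599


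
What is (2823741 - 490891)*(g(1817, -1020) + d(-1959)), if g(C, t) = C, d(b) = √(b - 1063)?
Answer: 4238788450 + 2332850*I*√3022 ≈ 4.2388e+9 + 1.2824e+8*I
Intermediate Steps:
d(b) = √(-1063 + b)
(2823741 - 490891)*(g(1817, -1020) + d(-1959)) = (2823741 - 490891)*(1817 + √(-1063 - 1959)) = 2332850*(1817 + √(-3022)) = 2332850*(1817 + I*√3022) = 4238788450 + 2332850*I*√3022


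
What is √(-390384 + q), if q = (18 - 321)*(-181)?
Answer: I*√335541 ≈ 579.26*I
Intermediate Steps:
q = 54843 (q = -303*(-181) = 54843)
√(-390384 + q) = √(-390384 + 54843) = √(-335541) = I*√335541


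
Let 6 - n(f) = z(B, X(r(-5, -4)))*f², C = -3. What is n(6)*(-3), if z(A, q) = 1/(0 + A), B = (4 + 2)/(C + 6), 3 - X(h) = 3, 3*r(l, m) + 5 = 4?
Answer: 36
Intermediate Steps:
r(l, m) = -⅓ (r(l, m) = -5/3 + (⅓)*4 = -5/3 + 4/3 = -⅓)
X(h) = 0 (X(h) = 3 - 1*3 = 3 - 3 = 0)
B = 2 (B = (4 + 2)/(-3 + 6) = 6/3 = 6*(⅓) = 2)
z(A, q) = 1/A
n(f) = 6 - f²/2
n(6)*(-3) = (6 - ½*6²)*(-3) = (6 - ½*36)*(-3) = (6 - 18)*(-3) = -12*(-3) = 36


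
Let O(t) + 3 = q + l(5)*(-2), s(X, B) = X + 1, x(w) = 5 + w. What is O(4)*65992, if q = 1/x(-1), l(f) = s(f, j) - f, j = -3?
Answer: -313462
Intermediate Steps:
s(X, B) = 1 + X
l(f) = 1 (l(f) = (1 + f) - f = 1)
q = ¼ (q = 1/(5 - 1) = 1/4 = ¼ ≈ 0.25000)
O(t) = -19/4 (O(t) = -3 + (¼ + 1*(-2)) = -3 + (¼ - 2) = -3 - 7/4 = -19/4)
O(4)*65992 = -19/4*65992 = -313462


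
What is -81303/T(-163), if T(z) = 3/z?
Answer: 4417463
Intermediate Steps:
-81303/T(-163) = -81303/(3/(-163)) = -81303/(3*(-1/163)) = -81303/(-3/163) = -81303*(-163/3) = 4417463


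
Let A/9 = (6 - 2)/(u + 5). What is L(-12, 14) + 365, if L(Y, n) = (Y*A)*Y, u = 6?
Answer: 9199/11 ≈ 836.27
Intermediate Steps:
A = 36/11 (A = 9*((6 - 2)/(6 + 5)) = 9*(4/11) = 36/11 ≈ 3.2727)
L(Y, n) = 36*Y²/11 (L(Y, n) = (Y*(36/11))*Y = (36*Y/11)*Y = 36*Y²/11)
L(-12, 14) + 365 = (36/11)*(-12)² + 365 = (36/11)*144 + 365 = 5184/11 + 365 = 9199/11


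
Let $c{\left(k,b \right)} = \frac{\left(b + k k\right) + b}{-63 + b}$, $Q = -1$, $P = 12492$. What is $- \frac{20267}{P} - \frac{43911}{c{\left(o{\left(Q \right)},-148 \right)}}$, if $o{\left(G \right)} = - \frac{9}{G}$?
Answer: $- \frac{115745498137}{2685780} \approx -43096.0$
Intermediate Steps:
$c{\left(k,b \right)} = \frac{k^{2} + 2 b}{-63 + b}$ ($c{\left(k,b \right)} = \frac{\left(b + k^{2}\right) + b}{-63 + b} = \frac{k^{2} + 2 b}{-63 + b}$)
$- \frac{20267}{P} - \frac{43911}{c{\left(o{\left(Q \right)},-148 \right)}} = - \frac{20267}{12492} - \frac{43911}{\frac{1}{-63 - 148} \left(\left(- \frac{9}{-1}\right)^{2} + 2 \left(-148\right)\right)} = \left(-20267\right) \frac{1}{12492} - \frac{43911}{\frac{1}{-211} \left(\left(\left(-9\right) \left(-1\right)\right)^{2} - 296\right)} = - \frac{20267}{12492} - \frac{43911}{\left(- \frac{1}{211}\right) \left(9^{2} - 296\right)} = - \frac{20267}{12492} - \frac{43911}{\left(- \frac{1}{211}\right) \left(81 - 296\right)} = - \frac{20267}{12492} - \frac{43911}{\left(- \frac{1}{211}\right) \left(-215\right)} = - \frac{20267}{12492} - \frac{43911}{\frac{215}{211}} = - \frac{20267}{12492} - \frac{9265221}{215} = - \frac{115745498137}{2685780}$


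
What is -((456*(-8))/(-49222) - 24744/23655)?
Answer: 188609288/194057735 ≈ 0.97192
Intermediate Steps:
-((456*(-8))/(-49222) - 24744/23655) = -(-3648*(-1/49222) - 24744*1/23655) = -(1824/24611 - 8248/7885) = -1*(-188609288/194057735) = 188609288/194057735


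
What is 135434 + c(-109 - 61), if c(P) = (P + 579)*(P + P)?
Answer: -3626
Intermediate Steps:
c(P) = 2*P*(579 + P) (c(P) = (579 + P)*(2*P) = 2*P*(579 + P))
135434 + c(-109 - 61) = 135434 + 2*(-109 - 61)*(579 + (-109 - 61)) = 135434 + 2*(-170)*(579 - 170) = 135434 + 2*(-170)*409 = 135434 - 139060 = -3626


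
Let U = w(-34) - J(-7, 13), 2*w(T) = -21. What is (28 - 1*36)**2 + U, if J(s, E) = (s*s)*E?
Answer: -1167/2 ≈ -583.50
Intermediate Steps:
J(s, E) = E*s**2 (J(s, E) = s**2*E = E*s**2)
w(T) = -21/2 (w(T) = (1/2)*(-21) = -21/2)
U = -1295/2 (U = -21/2 - 13*(-7)**2 = -21/2 - 13*49 = -21/2 - 1*637 = -21/2 - 637 = -1295/2 ≈ -647.50)
(28 - 1*36)**2 + U = (28 - 1*36)**2 - 1295/2 = (28 - 36)**2 - 1295/2 = (-8)**2 - 1295/2 = 64 - 1295/2 = -1167/2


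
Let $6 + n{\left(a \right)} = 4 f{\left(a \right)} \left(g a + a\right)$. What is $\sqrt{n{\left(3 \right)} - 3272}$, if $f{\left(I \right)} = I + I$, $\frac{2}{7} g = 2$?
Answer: $i \sqrt{2702} \approx 51.981 i$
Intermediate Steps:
$g = 7$ ($g = \frac{7}{2} \cdot 2 = 7$)
$f{\left(I \right)} = 2 I$
$n{\left(a \right)} = -6 + 64 a^{2}$ ($n{\left(a \right)} = -6 + 4 \cdot 2 a \left(7 a + a\right) = -6 + 8 a 8 a = -6 + 64 a^{2}$)
$\sqrt{n{\left(3 \right)} - 3272} = \sqrt{\left(-6 + 64 \cdot 3^{2}\right) - 3272} = \sqrt{\left(-6 + 64 \cdot 9\right) - 3272} = \sqrt{\left(-6 + 576\right) - 3272} = \sqrt{570 - 3272} = \sqrt{-2702} = i \sqrt{2702}$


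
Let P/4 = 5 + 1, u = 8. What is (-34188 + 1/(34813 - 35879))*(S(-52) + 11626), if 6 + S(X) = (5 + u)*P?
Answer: -217427344094/533 ≈ -4.0793e+8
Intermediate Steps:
P = 24 (P = 4*(5 + 1) = 4*6 = 24)
S(X) = 306 (S(X) = -6 + (5 + 8)*24 = -6 + 13*24 = -6 + 312 = 306)
(-34188 + 1/(34813 - 35879))*(S(-52) + 11626) = (-34188 + 1/(34813 - 35879))*(306 + 11626) = (-34188 + 1/(-1066))*11932 = (-34188 - 1/1066)*11932 = -36444409/1066*11932 = -217427344094/533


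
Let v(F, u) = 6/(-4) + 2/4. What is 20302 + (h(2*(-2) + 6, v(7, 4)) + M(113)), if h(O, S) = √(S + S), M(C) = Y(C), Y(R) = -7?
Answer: 20295 + I*√2 ≈ 20295.0 + 1.4142*I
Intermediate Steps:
v(F, u) = -1 (v(F, u) = 6*(-¼) + 2*(¼) = -3/2 + ½ = -1)
M(C) = -7
h(O, S) = √2*√S (h(O, S) = √(2*S) = √2*√S)
20302 + (h(2*(-2) + 6, v(7, 4)) + M(113)) = 20302 + (√2*√(-1) - 7) = 20302 + (√2*I - 7) = 20302 + (I*√2 - 7) = 20302 + (-7 + I*√2) = 20295 + I*√2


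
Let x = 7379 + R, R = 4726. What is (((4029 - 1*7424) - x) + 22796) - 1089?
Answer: 6207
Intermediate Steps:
x = 12105 (x = 7379 + 4726 = 12105)
(((4029 - 1*7424) - x) + 22796) - 1089 = (((4029 - 1*7424) - 1*12105) + 22796) - 1089 = (((4029 - 7424) - 12105) + 22796) - 1089 = ((-3395 - 12105) + 22796) - 1089 = (-15500 + 22796) - 1089 = 7296 - 1089 = 6207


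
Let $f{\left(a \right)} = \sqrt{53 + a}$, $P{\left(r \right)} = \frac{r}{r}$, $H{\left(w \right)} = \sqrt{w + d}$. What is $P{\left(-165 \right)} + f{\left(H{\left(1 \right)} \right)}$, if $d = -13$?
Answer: $1 + \sqrt{53 + 2 i \sqrt{3}} \approx 8.284 + 0.23779 i$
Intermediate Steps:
$H{\left(w \right)} = \sqrt{-13 + w}$ ($H{\left(w \right)} = \sqrt{w - 13} = \sqrt{-13 + w}$)
$P{\left(r \right)} = 1$
$P{\left(-165 \right)} + f{\left(H{\left(1 \right)} \right)} = 1 + \sqrt{53 + \sqrt{-13 + 1}} = 1 + \sqrt{53 + \sqrt{-12}} = 1 + \sqrt{53 + 2 i \sqrt{3}}$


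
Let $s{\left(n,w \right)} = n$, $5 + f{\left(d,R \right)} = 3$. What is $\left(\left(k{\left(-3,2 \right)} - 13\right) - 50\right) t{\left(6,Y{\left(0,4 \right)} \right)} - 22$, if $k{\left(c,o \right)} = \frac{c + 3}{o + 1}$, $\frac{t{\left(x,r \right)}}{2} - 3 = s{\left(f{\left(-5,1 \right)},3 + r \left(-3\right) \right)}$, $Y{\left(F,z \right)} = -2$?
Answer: $-148$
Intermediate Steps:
$f{\left(d,R \right)} = -2$ ($f{\left(d,R \right)} = -5 + 3 = -2$)
$t{\left(x,r \right)} = 2$ ($t{\left(x,r \right)} = 6 + 2 \left(-2\right) = 6 - 4 = 2$)
$k{\left(c,o \right)} = \frac{3 + c}{1 + o}$
$\left(\left(k{\left(-3,2 \right)} - 13\right) - 50\right) t{\left(6,Y{\left(0,4 \right)} \right)} - 22 = \left(\left(\frac{3 - 3}{1 + 2} - 13\right) - 50\right) 2 - 22 = \left(\left(\frac{1}{3} \cdot 0 - 13\right) - 50\right) 2 - 22 = \left(\left(0 - 13\right) - 50\right) 2 - 22 = \left(-13 - 50\right) 2 - 22 = \left(-63\right) 2 - 22 = -126 - 22 = -148$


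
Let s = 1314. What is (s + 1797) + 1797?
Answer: 4908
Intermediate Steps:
(s + 1797) + 1797 = (1314 + 1797) + 1797 = 3111 + 1797 = 4908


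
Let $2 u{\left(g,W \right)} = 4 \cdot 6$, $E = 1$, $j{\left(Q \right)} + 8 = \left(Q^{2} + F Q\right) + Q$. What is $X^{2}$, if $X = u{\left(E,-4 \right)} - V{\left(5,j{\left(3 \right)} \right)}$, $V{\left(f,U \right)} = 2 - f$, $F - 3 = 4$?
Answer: $225$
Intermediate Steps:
$F = 7$ ($F = 3 + 4 = 7$)
$j{\left(Q \right)} = -8 + Q^{2} + 8 Q$ ($j{\left(Q \right)} = -8 + \left(\left(Q^{2} + 7 Q\right) + Q\right) = -8 + \left(Q^{2} + 8 Q\right) = -8 + Q^{2} + 8 Q$)
$u{\left(g,W \right)} = 12$ ($u{\left(g,W \right)} = \frac{4 \cdot 6}{2} = \frac{1}{2} \cdot 24 = 12$)
$X = 15$ ($X = 12 - \left(2 - 5\right) = 12 - -3 = 12 + 3 = 15$)
$X^{2} = 15^{2} = 225$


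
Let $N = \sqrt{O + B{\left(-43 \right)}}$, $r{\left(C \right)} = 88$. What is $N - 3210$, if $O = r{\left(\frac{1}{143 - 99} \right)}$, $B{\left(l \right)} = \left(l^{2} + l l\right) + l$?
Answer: $-3210 + \sqrt{3743} \approx -3148.8$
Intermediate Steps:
$B{\left(l \right)} = l + 2 l^{2}$ ($B{\left(l \right)} = \left(l^{2} + l^{2}\right) + l = 2 l^{2} + l = l + 2 l^{2}$)
$O = 88$
$N = \sqrt{3743}$ ($N = \sqrt{88 - 43 \left(1 + 2 \left(-43\right)\right)} = \sqrt{88 - 43 \left(1 - 86\right)} = \sqrt{88 - -3655} = \sqrt{88 + 3655} = \sqrt{3743} \approx 61.18$)
$N - 3210 = \sqrt{3743} - 3210 = -3210 + \sqrt{3743}$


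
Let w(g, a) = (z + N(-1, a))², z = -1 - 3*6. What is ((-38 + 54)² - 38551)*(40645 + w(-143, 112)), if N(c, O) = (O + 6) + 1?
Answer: -1939450275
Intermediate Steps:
N(c, O) = 7 + O (N(c, O) = (6 + O) + 1 = 7 + O)
z = -19 (z = -1 - 18 = -19)
w(g, a) = (-12 + a)² (w(g, a) = (-19 + (7 + a))² = (-12 + a)²)
((-38 + 54)² - 38551)*(40645 + w(-143, 112)) = ((-38 + 54)² - 38551)*(40645 + (-12 + 112)²) = (16² - 38551)*(40645 + 100²) = (256 - 38551)*(40645 + 10000) = -38295*50645 = -1939450275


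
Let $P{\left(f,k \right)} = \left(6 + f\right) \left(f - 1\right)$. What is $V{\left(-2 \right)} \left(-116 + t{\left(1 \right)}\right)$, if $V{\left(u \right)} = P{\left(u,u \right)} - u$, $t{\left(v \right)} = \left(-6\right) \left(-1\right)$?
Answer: $1100$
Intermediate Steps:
$t{\left(v \right)} = 6$
$P{\left(f,k \right)} = \left(-1 + f\right) \left(6 + f\right)$ ($P{\left(f,k \right)} = \left(6 + f\right) \left(-1 + f\right) = \left(-1 + f\right) \left(6 + f\right)$)
$V{\left(u \right)} = -6 + u^{2} + 4 u$ ($V{\left(u \right)} = \left(-6 + u^{2} + 5 u\right) - u = -6 + u^{2} + 4 u$)
$V{\left(-2 \right)} \left(-116 + t{\left(1 \right)}\right) = \left(-6 + \left(-2\right)^{2} + 4 \left(-2\right)\right) \left(-116 + 6\right) = \left(-6 + 4 - 8\right) \left(-110\right) = \left(-10\right) \left(-110\right) = 1100$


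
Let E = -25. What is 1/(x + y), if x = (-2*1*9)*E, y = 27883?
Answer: 1/28333 ≈ 3.5295e-5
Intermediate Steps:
x = 450 (x = (-2*1*9)*(-25) = -2*9*(-25) = -18*(-25) = 450)
1/(x + y) = 1/(450 + 27883) = 1/28333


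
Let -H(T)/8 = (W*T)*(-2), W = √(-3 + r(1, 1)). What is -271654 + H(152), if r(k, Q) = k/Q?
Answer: -271654 + 2432*I*√2 ≈ -2.7165e+5 + 3439.4*I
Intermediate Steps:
W = I*√2 (W = √(-3 + 1/1) = √(-3 + 1*1) = √(-3 + 1) = √(-2) = I*√2 ≈ 1.4142*I)
H(T) = 16*I*T*√2 (H(T) = -8*(I*√2)*T*(-2) = -8*I*T*√2*(-2) = -(-16)*I*T*√2 = 16*I*T*√2)
-271654 + H(152) = -271654 + 16*I*152*√2 = -271654 + 2432*I*√2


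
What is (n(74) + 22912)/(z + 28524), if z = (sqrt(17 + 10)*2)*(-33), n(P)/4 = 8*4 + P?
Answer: 55469672/67791747 + 128348*sqrt(3)/22597249 ≈ 0.82807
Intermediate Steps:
n(P) = 128 + 4*P (n(P) = 4*(8*4 + P) = 4*(32 + P) = 128 + 4*P)
z = -198*sqrt(3) (z = (sqrt(27)*2)*(-33) = ((3*sqrt(3))*2)*(-33) = (6*sqrt(3))*(-33) = -198*sqrt(3) ≈ -342.95)
(n(74) + 22912)/(z + 28524) = ((128 + 4*74) + 22912)/(-198*sqrt(3) + 28524) = ((128 + 296) + 22912)/(28524 - 198*sqrt(3)) = (424 + 22912)/(28524 - 198*sqrt(3)) = 23336/(28524 - 198*sqrt(3))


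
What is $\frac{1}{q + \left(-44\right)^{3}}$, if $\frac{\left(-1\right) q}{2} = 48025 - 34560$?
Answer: $- \frac{1}{112114} \approx -8.9195 \cdot 10^{-6}$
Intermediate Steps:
$q = -26930$ ($q = - 2 \left(48025 - 34560\right) = \left(-2\right) 13465 = -26930$)
$\frac{1}{q + \left(-44\right)^{3}} = \frac{1}{-26930 + \left(-44\right)^{3}} = \frac{1}{-26930 - 85184} = \frac{1}{-112114} = - \frac{1}{112114}$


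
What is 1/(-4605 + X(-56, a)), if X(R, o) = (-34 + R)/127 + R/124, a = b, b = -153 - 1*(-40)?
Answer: -3937/18134453 ≈ -0.00021710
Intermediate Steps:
b = -113 (b = -153 + 40 = -113)
a = -113
X(R, o) = -34/127 + 251*R/15748 (X(R, o) = (-34 + R)*(1/127) + R*(1/124) = (-34/127 + R/127) + R/124 = -34/127 + 251*R/15748)
1/(-4605 + X(-56, a)) = 1/(-4605 + (-34/127 + (251/15748)*(-56))) = 1/(-4605 + (-34/127 - 3514/3937)) = 1/(-4605 - 4568/3937) = 1/(-18134453/3937) = -3937/18134453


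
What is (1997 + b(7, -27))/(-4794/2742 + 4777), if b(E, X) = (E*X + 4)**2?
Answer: 2758909/363715 ≈ 7.5854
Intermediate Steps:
b(E, X) = (4 + E*X)**2
(1997 + b(7, -27))/(-4794/2742 + 4777) = (1997 + (4 + 7*(-27))**2)/(-4794/2742 + 4777) = (1997 + (4 - 189)**2)/(-4794*1/2742 + 4777) = (1997 + (-185)**2)/(-799/457 + 4777) = (1997 + 34225)/(2182290/457) = 36222*(457/2182290) = 2758909/363715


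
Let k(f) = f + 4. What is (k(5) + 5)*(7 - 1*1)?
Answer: 84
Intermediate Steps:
k(f) = 4 + f
(k(5) + 5)*(7 - 1*1) = ((4 + 5) + 5)*(7 - 1*1) = (9 + 5)*(7 - 1) = 14*6 = 84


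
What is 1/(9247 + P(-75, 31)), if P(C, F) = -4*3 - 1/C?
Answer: 75/692626 ≈ 0.00010828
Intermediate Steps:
P(C, F) = -12 - 1/C
1/(9247 + P(-75, 31)) = 1/(9247 + (-12 - 1/(-75))) = 1/(9247 + (-12 - 1*(-1/75))) = 1/(9247 + (-12 + 1/75)) = 1/(9247 - 899/75) = 1/(692626/75) = 75/692626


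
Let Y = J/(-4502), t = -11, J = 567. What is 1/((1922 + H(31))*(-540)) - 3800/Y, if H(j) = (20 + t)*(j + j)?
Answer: 848536959979/28123200 ≈ 30172.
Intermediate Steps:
H(j) = 18*j (H(j) = (20 - 11)*(j + j) = 9*(2*j) = 18*j)
Y = -567/4502 (Y = 567/(-4502) = 567*(-1/4502) = -567/4502 ≈ -0.12594)
1/((1922 + H(31))*(-540)) - 3800/Y = 1/((1922 + 18*31)*(-540)) - 3800/(-567/4502) = -1/540/(1922 + 558) - 3800*(-4502/567) = -1/540/2480 + 17107600/567 = (1/2480)*(-1/540) + 17107600/567 = -1/1339200 + 17107600/567 = 848536959979/28123200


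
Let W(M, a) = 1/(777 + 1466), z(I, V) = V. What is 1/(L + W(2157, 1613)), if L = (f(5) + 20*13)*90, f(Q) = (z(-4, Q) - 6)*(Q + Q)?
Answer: 2243/50467501 ≈ 4.4444e-5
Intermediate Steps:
f(Q) = 2*Q*(-6 + Q) (f(Q) = (Q - 6)*(Q + Q) = (-6 + Q)*(2*Q) = 2*Q*(-6 + Q))
W(M, a) = 1/2243
L = 22500 (L = (2*5*(-6 + 5) + 20*13)*90 = (2*5*(-1) + 260)*90 = (-10 + 260)*90 = 250*90 = 22500)
1/(L + W(2157, 1613)) = 1/(22500 + 1/2243) = 1/(50467501/2243) = 2243/50467501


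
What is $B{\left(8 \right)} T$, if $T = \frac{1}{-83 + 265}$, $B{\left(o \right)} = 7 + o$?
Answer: $\frac{15}{182} \approx 0.082418$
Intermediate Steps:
$T = \frac{1}{182} \approx 0.0054945$
$B{\left(8 \right)} T = \left(7 + 8\right) \frac{1}{182} = 15 \cdot \frac{1}{182} = \frac{15}{182}$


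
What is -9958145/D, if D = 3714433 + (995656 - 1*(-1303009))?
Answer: -9958145/6013098 ≈ -1.6561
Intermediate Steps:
D = 6013098 (D = 3714433 + (995656 + 1303009) = 3714433 + 2298665 = 6013098)
-9958145/D = -9958145/6013098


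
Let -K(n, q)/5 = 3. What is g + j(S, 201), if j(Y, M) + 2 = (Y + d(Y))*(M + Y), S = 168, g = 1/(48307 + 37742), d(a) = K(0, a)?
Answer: 4857896296/86049 ≈ 56455.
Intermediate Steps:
K(n, q) = -15 (K(n, q) = -5*3 = -15)
d(a) = -15
g = 1/86049 ≈ 1.1621e-5
j(Y, M) = -2 + (-15 + Y)*(M + Y) (j(Y, M) = -2 + (Y - 15)*(M + Y) = -2 + (-15 + Y)*(M + Y))
g + j(S, 201) = 1/86049 + (-2 + 168**2 - 15*201 - 15*168 + 201*168) = 1/86049 + (-2 + 28224 - 3015 - 2520 + 33768) = 1/86049 + 56455 = 4857896296/86049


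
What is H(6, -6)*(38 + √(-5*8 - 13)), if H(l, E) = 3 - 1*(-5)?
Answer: 304 + 8*I*√53 ≈ 304.0 + 58.241*I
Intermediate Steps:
H(l, E) = 8 (H(l, E) = 3 + 5 = 8)
H(6, -6)*(38 + √(-5*8 - 13)) = 8*(38 + √(-5*8 - 13)) = 8*(38 + √(-40 - 13)) = 8*(38 + √(-53)) = 8*(38 + I*√53) = 304 + 8*I*√53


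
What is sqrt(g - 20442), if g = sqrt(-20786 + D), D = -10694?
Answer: sqrt(-20442 + 2*I*sqrt(7870)) ≈ 0.6205 + 142.98*I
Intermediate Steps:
g = 2*I*sqrt(7870) (g = sqrt(-20786 - 10694) = sqrt(-31480) = 2*I*sqrt(7870) ≈ 177.43*I)
sqrt(g - 20442) = sqrt(2*I*sqrt(7870) - 20442) = sqrt(-20442 + 2*I*sqrt(7870))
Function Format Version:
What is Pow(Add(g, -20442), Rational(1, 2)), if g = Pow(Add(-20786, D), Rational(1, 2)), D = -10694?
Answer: Pow(Add(-20442, Mul(2, I, Pow(7870, Rational(1, 2)))), Rational(1, 2)) ≈ Add(0.6205, Mul(142.98, I))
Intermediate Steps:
g = Mul(2, I, Pow(7870, Rational(1, 2))) (g = Pow(Add(-20786, -10694), Rational(1, 2)) = Pow(-31480, Rational(1, 2)) = Mul(2, I, Pow(7870, Rational(1, 2))) ≈ Mul(177.43, I))
Pow(Add(g, -20442), Rational(1, 2)) = Pow(Add(Mul(2, I, Pow(7870, Rational(1, 2))), -20442), Rational(1, 2)) = Pow(Add(-20442, Mul(2, I, Pow(7870, Rational(1, 2)))), Rational(1, 2))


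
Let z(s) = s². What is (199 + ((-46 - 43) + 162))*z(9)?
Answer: 22032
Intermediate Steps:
(199 + ((-46 - 43) + 162))*z(9) = (199 + ((-46 - 43) + 162))*9² = (199 + (-89 + 162))*81 = (199 + 73)*81 = 272*81 = 22032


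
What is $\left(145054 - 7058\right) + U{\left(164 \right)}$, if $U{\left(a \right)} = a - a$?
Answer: $137996$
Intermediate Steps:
$U{\left(a \right)} = 0$
$\left(145054 - 7058\right) + U{\left(164 \right)} = \left(145054 - 7058\right) + 0 = 137996 + 0 = 137996$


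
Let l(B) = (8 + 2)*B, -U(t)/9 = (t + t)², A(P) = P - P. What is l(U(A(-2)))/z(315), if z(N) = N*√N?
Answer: 0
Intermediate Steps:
A(P) = 0
U(t) = -36*t² (U(t) = -9*(t + t)² = -9*4*t² = -36*t²)
z(N) = N^(3/2)
l(B) = 10*B
l(U(A(-2)))/z(315) = (10*(-36*0²))/(315^(3/2)) = (10*(-36*0))/((945*√35)) = (10*0)*(√35/33075) = 0*(√35/33075) = 0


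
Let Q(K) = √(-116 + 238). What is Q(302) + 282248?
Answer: 282248 + √122 ≈ 2.8226e+5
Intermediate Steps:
Q(K) = √122
Q(302) + 282248 = √122 + 282248 = 282248 + √122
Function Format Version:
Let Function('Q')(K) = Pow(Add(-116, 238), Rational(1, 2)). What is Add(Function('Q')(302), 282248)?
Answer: Add(282248, Pow(122, Rational(1, 2))) ≈ 2.8226e+5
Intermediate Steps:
Function('Q')(K) = Pow(122, Rational(1, 2))
Add(Function('Q')(302), 282248) = Add(Pow(122, Rational(1, 2)), 282248) = Add(282248, Pow(122, Rational(1, 2)))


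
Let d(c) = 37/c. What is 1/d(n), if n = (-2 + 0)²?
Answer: 4/37 ≈ 0.10811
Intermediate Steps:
n = 4 (n = (-2)² = 4)
1/d(n) = 1/(37/4) = 4/37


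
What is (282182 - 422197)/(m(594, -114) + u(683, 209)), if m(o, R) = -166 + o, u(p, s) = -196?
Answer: -140015/232 ≈ -603.51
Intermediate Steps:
(282182 - 422197)/(m(594, -114) + u(683, 209)) = (282182 - 422197)/((-166 + 594) - 196) = -140015/(428 - 196) = -140015/232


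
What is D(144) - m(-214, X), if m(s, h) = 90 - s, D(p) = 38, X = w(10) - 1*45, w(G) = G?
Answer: -266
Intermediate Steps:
X = -35 (X = 10 - 1*45 = 10 - 45 = -35)
D(144) - m(-214, X) = 38 - (90 - 1*(-214)) = 38 - (90 + 214) = 38 - 1*304 = 38 - 304 = -266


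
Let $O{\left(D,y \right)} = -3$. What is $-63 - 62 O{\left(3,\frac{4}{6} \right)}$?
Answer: $123$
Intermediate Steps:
$-63 - 62 O{\left(3,\frac{4}{6} \right)} = -63 - -186 = -63 + 186 = 123$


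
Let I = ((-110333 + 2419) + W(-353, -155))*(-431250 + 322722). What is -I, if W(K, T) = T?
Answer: -11728512432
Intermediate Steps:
I = 11728512432 (I = ((-110333 + 2419) - 155)*(-431250 + 322722) = (-107914 - 155)*(-108528) = -108069*(-108528) = 11728512432)
-I = -1*11728512432 = -11728512432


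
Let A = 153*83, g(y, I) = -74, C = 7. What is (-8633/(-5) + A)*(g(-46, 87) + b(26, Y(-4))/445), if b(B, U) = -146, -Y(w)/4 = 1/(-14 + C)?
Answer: -2385705728/2225 ≈ -1.0722e+6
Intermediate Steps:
Y(w) = 4/7 (Y(w) = -4/(-14 + 7) = -4/(-7) = -4*(-⅐) = 4/7)
A = 12699
(-8633/(-5) + A)*(g(-46, 87) + b(26, Y(-4))/445) = (-8633/(-5) + 12699)*(-74 - 146/445) = (-8633*(-⅕) + 12699)*(-74 - 146*1/445) = (8633/5 + 12699)*(-74 - 146/445) = (72128/5)*(-33076/445) = -2385705728/2225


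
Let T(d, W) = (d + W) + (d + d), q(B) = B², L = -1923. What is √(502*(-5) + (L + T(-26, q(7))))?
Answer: I*√4462 ≈ 66.798*I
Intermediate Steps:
T(d, W) = W + 3*d (T(d, W) = (W + d) + 2*d = W + 3*d)
√(502*(-5) + (L + T(-26, q(7)))) = √(502*(-5) + (-1923 + (7² + 3*(-26)))) = √(-2510 + (-1923 + (49 - 78))) = √(-2510 + (-1923 - 29)) = √(-2510 - 1952) = √(-4462) = I*√4462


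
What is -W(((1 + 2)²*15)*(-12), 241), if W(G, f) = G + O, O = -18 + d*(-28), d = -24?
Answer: 966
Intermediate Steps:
O = 654 (O = -18 - 24*(-28) = -18 + 672 = 654)
W(G, f) = 654 + G (W(G, f) = G + 654 = 654 + G)
-W(((1 + 2)²*15)*(-12), 241) = -(654 + ((1 + 2)²*15)*(-12)) = -(654 + (3²*15)*(-12)) = -(654 + (9*15)*(-12)) = -(654 + 135*(-12)) = -(654 - 1620) = -1*(-966) = 966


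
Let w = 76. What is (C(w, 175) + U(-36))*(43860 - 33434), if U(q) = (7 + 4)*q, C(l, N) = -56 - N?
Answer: -6537102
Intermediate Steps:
U(q) = 11*q
(C(w, 175) + U(-36))*(43860 - 33434) = ((-56 - 1*175) + 11*(-36))*(43860 - 33434) = ((-56 - 175) - 396)*10426 = (-231 - 396)*10426 = -627*10426 = -6537102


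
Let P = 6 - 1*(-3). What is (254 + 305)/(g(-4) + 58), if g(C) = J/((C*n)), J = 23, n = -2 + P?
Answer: 15652/1601 ≈ 9.7764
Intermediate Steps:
P = 9 (P = 6 + 3 = 9)
n = 7 (n = -2 + 9 = 7)
g(C) = 23/(7*C) (g(C) = 23/((C*7)) = 23/((7*C)) = 23*(1/(7*C)) = 23/(7*C))
(254 + 305)/(g(-4) + 58) = (254 + 305)/((23/7)/(-4) + 58) = 559/((23/7)*(-¼) + 58) = 559/(-23/28 + 58) = 559/(1601/28) = 559*(28/1601) = 15652/1601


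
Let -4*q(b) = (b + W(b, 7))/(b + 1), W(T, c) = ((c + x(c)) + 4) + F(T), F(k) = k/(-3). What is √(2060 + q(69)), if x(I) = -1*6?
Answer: √40372430/140 ≈ 45.385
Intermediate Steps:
x(I) = -6
F(k) = -k/3 (F(k) = k*(-⅓) = -k/3)
W(T, c) = -2 + c - T/3 (W(T, c) = ((c - 6) + 4) - T/3 = ((-6 + c) + 4) - T/3 = (-2 + c) - T/3 = -2 + c - T/3)
q(b) = -(5 + 2*b/3)/(4*(1 + b)) (q(b) = -(b + (-2 + 7 - b/3))/(4*(b + 1)) = -(b + (5 - b/3))/(4*(1 + b)) = -(5 + 2*b/3)/(4*(1 + b)))
√(2060 + q(69)) = √(2060 + (-15 - 2*69)/(12*(1 + 69))) = √(2060 + (1/12)*(-15 - 138)/70) = √(2060 + (1/12)*(1/70)*(-153)) = √(2060 - 51/280) = √(576749/280) = √40372430/140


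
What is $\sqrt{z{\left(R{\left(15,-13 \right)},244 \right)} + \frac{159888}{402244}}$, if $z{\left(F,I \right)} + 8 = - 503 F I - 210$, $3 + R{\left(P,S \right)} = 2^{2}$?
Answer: $\frac{i \sqrt{1243329665322658}}{100561} \approx 350.64 i$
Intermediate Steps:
$R{\left(P,S \right)} = 1$ ($R{\left(P,S \right)} = -3 + 2^{2} = -3 + 4 = 1$)
$z{\left(F,I \right)} = -218 - 503 F I$ ($z{\left(F,I \right)} = -8 + \left(- 503 F I - 210\right) = -8 - \left(210 + 503 F I\right) = -218 - 503 F I$)
$\sqrt{z{\left(R{\left(15,-13 \right)},244 \right)} + \frac{159888}{402244}} = \sqrt{\left(-218 - 503 \cdot 244\right) + \frac{159888}{402244}} = \sqrt{\left(-218 - 122732\right) + 159888 \cdot \frac{1}{402244}} = \sqrt{-122950 + \frac{39972}{100561}} = \sqrt{- \frac{12363934978}{100561}} = \frac{i \sqrt{1243329665322658}}{100561}$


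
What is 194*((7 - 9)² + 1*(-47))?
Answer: -8342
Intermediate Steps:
194*((7 - 9)² + 1*(-47)) = 194*((-2)² - 47) = 194*(4 - 47) = 194*(-43) = -8342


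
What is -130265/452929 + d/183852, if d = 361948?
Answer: 34996816228/20817975627 ≈ 1.6811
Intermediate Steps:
-130265/452929 + d/183852 = -130265/452929 + 361948/183852 = -130265*1/452929 + 361948*(1/183852) = -130265/452929 + 90487/45963 = 34996816228/20817975627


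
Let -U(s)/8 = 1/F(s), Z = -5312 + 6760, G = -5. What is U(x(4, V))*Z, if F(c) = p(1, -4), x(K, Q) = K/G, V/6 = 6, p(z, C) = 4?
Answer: -2896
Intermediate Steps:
V = 36 (V = 6*6 = 36)
x(K, Q) = -K/5 (x(K, Q) = K/(-5) = K*(-⅕) = -K/5)
Z = 1448
F(c) = 4
U(s) = -2 (U(s) = -8/4 = -8*¼ = -2)
U(x(4, V))*Z = -2*1448 = -2896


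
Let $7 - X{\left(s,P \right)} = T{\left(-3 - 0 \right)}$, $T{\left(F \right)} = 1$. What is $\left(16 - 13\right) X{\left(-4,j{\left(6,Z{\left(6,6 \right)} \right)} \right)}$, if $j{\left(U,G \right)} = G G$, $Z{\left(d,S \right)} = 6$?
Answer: $18$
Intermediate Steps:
$j{\left(U,G \right)} = G^{2}$
$X{\left(s,P \right)} = 6$ ($X{\left(s,P \right)} = 7 - 1 = 6$)
$\left(16 - 13\right) X{\left(-4,j{\left(6,Z{\left(6,6 \right)} \right)} \right)} = \left(16 - 13\right) 6 = 3 \cdot 6 = 18$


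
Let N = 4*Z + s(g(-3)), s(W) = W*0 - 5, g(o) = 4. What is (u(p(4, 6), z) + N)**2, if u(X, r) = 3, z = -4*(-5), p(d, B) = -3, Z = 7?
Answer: 676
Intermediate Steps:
s(W) = -5 (s(W) = 0 - 5 = -5)
N = 23 (N = 4*7 - 5 = 28 - 5 = 23)
z = 20
(u(p(4, 6), z) + N)**2 = (3 + 23)**2 = 26**2 = 676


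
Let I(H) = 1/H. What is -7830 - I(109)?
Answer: -853471/109 ≈ -7830.0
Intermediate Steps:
-7830 - I(109) = -7830 - 1/109 = -853471/109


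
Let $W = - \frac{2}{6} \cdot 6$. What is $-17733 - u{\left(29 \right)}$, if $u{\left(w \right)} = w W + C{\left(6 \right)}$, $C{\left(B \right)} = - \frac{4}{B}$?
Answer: $- \frac{53023}{3} \approx -17674.0$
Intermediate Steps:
$W = -2$ ($W = \left(-2\right) \frac{1}{6} \cdot 6 = \left(- \frac{1}{3}\right) 6 = -2$)
$u{\left(w \right)} = - \frac{2}{3} - 2 w$ ($u{\left(w \right)} = w \left(-2\right) - \frac{4}{6} = - 2 w - \frac{2}{3} = - \frac{2}{3} - 2 w$)
$-17733 - u{\left(29 \right)} = -17733 - \left(- \frac{2}{3} - 58\right) = -17733 - - \frac{176}{3} = -17733 + \frac{176}{3} = - \frac{53023}{3}$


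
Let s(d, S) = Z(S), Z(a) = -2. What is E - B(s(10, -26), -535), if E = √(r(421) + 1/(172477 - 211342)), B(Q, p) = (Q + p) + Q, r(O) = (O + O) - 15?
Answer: 539 + 7*√25493341290/38865 ≈ 567.76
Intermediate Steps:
s(d, S) = -2
r(O) = -15 + 2*O (r(O) = 2*O - 15 = -15 + 2*O)
B(Q, p) = p + 2*Q
E = 7*√25493341290/38865 (E = √((-15 + 2*421) + 1/(172477 - 211342)) = √((-15 + 842) + 1/(-38865)) = √(827 - 1/38865) = √(32141354/38865) = 7*√25493341290/38865 ≈ 28.758)
E - B(s(10, -26), -535) = 7*√25493341290/38865 - (-535 + 2*(-2)) = 7*√25493341290/38865 - (-535 - 4) = 7*√25493341290/38865 - 1*(-539) = 7*√25493341290/38865 + 539 = 539 + 7*√25493341290/38865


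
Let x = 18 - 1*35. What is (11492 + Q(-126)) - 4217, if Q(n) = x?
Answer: 7258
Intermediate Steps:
x = -17 (x = 18 - 35 = -17)
Q(n) = -17
(11492 + Q(-126)) - 4217 = (11492 - 17) - 4217 = 11475 - 4217 = 7258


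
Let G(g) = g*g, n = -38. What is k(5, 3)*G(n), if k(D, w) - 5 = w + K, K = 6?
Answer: 20216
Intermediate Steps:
G(g) = g²
k(D, w) = 11 + w (k(D, w) = 5 + (w + 6) = 5 + (6 + w) = 11 + w)
k(5, 3)*G(n) = (11 + 3)*(-38)² = 14*1444 = 20216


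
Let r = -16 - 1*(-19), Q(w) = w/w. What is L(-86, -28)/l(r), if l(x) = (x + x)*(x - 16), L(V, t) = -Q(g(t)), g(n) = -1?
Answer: 1/78 ≈ 0.012821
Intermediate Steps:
Q(w) = 1
r = 3 (r = -16 + 19 = 3)
L(V, t) = -1 (L(V, t) = -1*1 = -1)
l(x) = 2*x*(-16 + x) (l(x) = (2*x)*(-16 + x) = 2*x*(-16 + x))
L(-86, -28)/l(r) = -1/(2*3*(-16 + 3)) = -1/(2*3*(-13)) = -1/(-78) = -1*(-1/78) = 1/78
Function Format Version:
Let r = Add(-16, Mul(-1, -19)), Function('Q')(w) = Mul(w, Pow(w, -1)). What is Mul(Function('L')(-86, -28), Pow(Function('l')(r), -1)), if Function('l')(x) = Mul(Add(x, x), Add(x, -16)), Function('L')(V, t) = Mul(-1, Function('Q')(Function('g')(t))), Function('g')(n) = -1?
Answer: Rational(1, 78) ≈ 0.012821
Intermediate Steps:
Function('Q')(w) = 1
r = 3 (r = Add(-16, 19) = 3)
Function('L')(V, t) = -1 (Function('L')(V, t) = Mul(-1, 1) = -1)
Function('l')(x) = Mul(2, x, Add(-16, x)) (Function('l')(x) = Mul(Mul(2, x), Add(-16, x)) = Mul(2, x, Add(-16, x)))
Mul(Function('L')(-86, -28), Pow(Function('l')(r), -1)) = Mul(-1, Pow(Mul(2, 3, Add(-16, 3)), -1)) = Mul(-1, Pow(Mul(2, 3, -13), -1)) = Mul(-1, Pow(-78, -1)) = Mul(-1, Rational(-1, 78)) = Rational(1, 78)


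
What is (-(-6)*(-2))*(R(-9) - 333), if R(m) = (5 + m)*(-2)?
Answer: 3900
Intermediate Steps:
R(m) = -10 - 2*m
(-(-6)*(-2))*(R(-9) - 333) = (-(-6)*(-2))*((-10 - 2*(-9)) - 333) = (-1*12)*((-10 + 18) - 333) = -12*(8 - 333) = -12*(-325) = 3900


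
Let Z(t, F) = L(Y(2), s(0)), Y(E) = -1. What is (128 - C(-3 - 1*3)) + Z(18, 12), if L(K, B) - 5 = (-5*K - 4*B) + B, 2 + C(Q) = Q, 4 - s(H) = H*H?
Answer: 134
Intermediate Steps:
s(H) = 4 - H**2 (s(H) = 4 - H*H = 4 - H**2)
C(Q) = -2 + Q
L(K, B) = 5 - 5*K - 3*B (L(K, B) = 5 + ((-5*K - 4*B) + B) = 5 + (-5*K - 3*B) = 5 - 5*K - 3*B)
Z(t, F) = -2 (Z(t, F) = 5 - 5*(-1) - 3*(4 - 1*0**2) = 5 + 5 - 3*(4 - 1*0) = 5 + 5 - 3*(4 + 0) = 5 + 5 - 3*4 = 5 + 5 - 12 = -2)
(128 - C(-3 - 1*3)) + Z(18, 12) = (128 - (-2 + (-3 - 1*3))) - 2 = (128 - (-2 + (-3 - 3))) - 2 = (128 - (-2 - 6)) - 2 = (128 - 1*(-8)) - 2 = (128 + 8) - 2 = 136 - 2 = 134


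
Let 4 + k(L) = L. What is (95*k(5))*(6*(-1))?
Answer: -570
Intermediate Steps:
k(L) = -4 + L
(95*k(5))*(6*(-1)) = (95*(-4 + 5))*(6*(-1)) = (95*1)*(-6) = 95*(-6) = -570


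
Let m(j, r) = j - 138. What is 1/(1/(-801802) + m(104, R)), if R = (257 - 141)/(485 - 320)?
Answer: -801802/27261269 ≈ -0.029412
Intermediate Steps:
R = 116/165 ≈ 0.70303
m(j, r) = -138 + j
1/(1/(-801802) + m(104, R)) = 1/(1/(-801802) + (-138 + 104)) = 1/(-1/801802 - 34) = 1/(-27261269/801802) = -801802/27261269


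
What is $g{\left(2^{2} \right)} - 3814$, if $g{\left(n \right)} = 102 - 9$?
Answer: $-3721$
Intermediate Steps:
$g{\left(n \right)} = 93$
$g{\left(2^{2} \right)} - 3814 = 93 - 3814 = -3721$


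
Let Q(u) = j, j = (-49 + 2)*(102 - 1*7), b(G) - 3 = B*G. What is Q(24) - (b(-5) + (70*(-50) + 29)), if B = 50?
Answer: -747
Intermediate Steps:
b(G) = 3 + 50*G
j = -4465 (j = -47*(102 - 7) = -47*95 = -4465)
Q(u) = -4465
Q(24) - (b(-5) + (70*(-50) + 29)) = -4465 - ((3 + 50*(-5)) + (70*(-50) + 29)) = -4465 - ((3 - 250) + (-3500 + 29)) = -4465 - (-247 - 3471) = -4465 - 1*(-3718) = -4465 + 3718 = -747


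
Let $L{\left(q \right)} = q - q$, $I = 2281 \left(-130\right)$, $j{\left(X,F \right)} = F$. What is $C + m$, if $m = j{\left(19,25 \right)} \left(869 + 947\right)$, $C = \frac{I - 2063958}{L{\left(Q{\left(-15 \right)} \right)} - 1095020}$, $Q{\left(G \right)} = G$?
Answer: $\frac{12429067122}{273755} \approx 45402.0$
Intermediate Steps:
$I = -296530$
$L{\left(q \right)} = 0$
$C = \frac{590122}{273755}$ ($C = \frac{-296530 - 2063958}{0 - 1095020} = - \frac{2360488}{-1095020} = \left(-2360488\right) \left(- \frac{1}{1095020}\right) = \frac{590122}{273755} \approx 2.1557$)
$m = 45400$ ($m = 25 \left(869 + 947\right) = 25 \cdot 1816 = 45400$)
$C + m = \frac{590122}{273755} + 45400 = \frac{12429067122}{273755}$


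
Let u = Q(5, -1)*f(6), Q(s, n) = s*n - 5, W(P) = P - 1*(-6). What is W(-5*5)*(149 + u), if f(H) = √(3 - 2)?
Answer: -2641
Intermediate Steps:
W(P) = 6 + P (W(P) = P + 6 = 6 + P)
f(H) = 1 (f(H) = √1 = 1)
Q(s, n) = -5 + n*s (Q(s, n) = n*s - 5 = -5 + n*s)
u = -10 (u = (-5 - 1*5)*1 = (-5 - 5)*1 = -10*1 = -10)
W(-5*5)*(149 + u) = (6 - 5*5)*(149 - 10) = (6 - 25)*139 = -19*139 = -2641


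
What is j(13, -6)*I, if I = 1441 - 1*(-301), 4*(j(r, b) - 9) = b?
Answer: 13065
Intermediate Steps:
j(r, b) = 9 + b/4
I = 1742 (I = 1441 + 301 = 1742)
j(13, -6)*I = (9 + (¼)*(-6))*1742 = (9 - 3/2)*1742 = (15/2)*1742 = 13065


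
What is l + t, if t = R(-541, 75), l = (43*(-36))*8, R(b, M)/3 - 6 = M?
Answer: -12141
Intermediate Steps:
R(b, M) = 18 + 3*M
l = -12384 (l = -1548*8 = -12384)
t = 243 (t = 18 + 3*75 = 18 + 225 = 243)
l + t = -12384 + 243 = -12141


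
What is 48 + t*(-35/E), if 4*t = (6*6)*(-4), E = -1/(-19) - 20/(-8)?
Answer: 52536/97 ≈ 541.61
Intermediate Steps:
E = 97/38 (E = -1*(-1/19) - 20*(-⅛) = 1/19 + 5/2 = 97/38 ≈ 2.5526)
t = -36 (t = ((6*6)*(-4))/4 = (36*(-4))/4 = (¼)*(-144) = -36)
48 + t*(-35/E) = 48 - (-1260)/97/38 = 48 - (-1260)*38/97 = 48 - 36*(-1330/97) = 48 + 47880/97 = 52536/97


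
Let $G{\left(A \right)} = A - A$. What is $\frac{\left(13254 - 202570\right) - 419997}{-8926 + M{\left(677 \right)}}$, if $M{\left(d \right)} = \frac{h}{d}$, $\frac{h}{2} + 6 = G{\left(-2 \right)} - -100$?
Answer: $\frac{412504901}{6042714} \approx 68.265$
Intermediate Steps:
$G{\left(A \right)} = 0$
$h = 188$ ($h = -12 + 2 \left(0 - -100\right) = -12 + 2 \left(0 + 100\right) = -12 + 2 \cdot 100 = -12 + 200 = 188$)
$M{\left(d \right)} = \frac{188}{d}$
$\frac{\left(13254 - 202570\right) - 419997}{-8926 + M{\left(677 \right)}} = \frac{\left(13254 - 202570\right) - 419997}{-8926 + \frac{188}{677}} = \frac{\left(13254 - 202570\right) - 419997}{-8926 + 188 \cdot \frac{1}{677}} = \frac{-189316 - 419997}{-8926 + \frac{188}{677}} = - \frac{609313}{- \frac{6042714}{677}} = \left(-609313\right) \left(- \frac{677}{6042714}\right) = \frac{412504901}{6042714}$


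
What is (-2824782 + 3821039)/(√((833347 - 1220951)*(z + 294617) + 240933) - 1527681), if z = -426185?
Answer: -507320963339/760937571252 - 996257*√5666280445/760937571252 ≈ -0.76526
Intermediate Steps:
(-2824782 + 3821039)/(√((833347 - 1220951)*(z + 294617) + 240933) - 1527681) = (-2824782 + 3821039)/(√((833347 - 1220951)*(-426185 + 294617) + 240933) - 1527681) = 996257/(√(-387604*(-131568) + 240933) - 1527681) = 996257/(√(50996283072 + 240933) - 1527681) = 996257/(√50996524005 - 1527681) = 996257/(3*√5666280445 - 1527681) = 996257/(-1527681 + 3*√5666280445)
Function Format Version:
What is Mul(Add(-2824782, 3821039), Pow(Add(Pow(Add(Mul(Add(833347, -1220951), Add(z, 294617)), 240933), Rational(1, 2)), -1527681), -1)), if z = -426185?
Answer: Add(Rational(-507320963339, 760937571252), Mul(Rational(-996257, 760937571252), Pow(5666280445, Rational(1, 2)))) ≈ -0.76526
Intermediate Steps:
Mul(Add(-2824782, 3821039), Pow(Add(Pow(Add(Mul(Add(833347, -1220951), Add(z, 294617)), 240933), Rational(1, 2)), -1527681), -1)) = Mul(Add(-2824782, 3821039), Pow(Add(Pow(Add(Mul(Add(833347, -1220951), Add(-426185, 294617)), 240933), Rational(1, 2)), -1527681), -1)) = Mul(996257, Pow(Add(Pow(Add(Mul(-387604, -131568), 240933), Rational(1, 2)), -1527681), -1)) = Mul(996257, Pow(Add(Pow(Add(50996283072, 240933), Rational(1, 2)), -1527681), -1)) = Mul(996257, Pow(Add(Pow(50996524005, Rational(1, 2)), -1527681), -1)) = Mul(996257, Pow(Add(Mul(3, Pow(5666280445, Rational(1, 2))), -1527681), -1)) = Mul(996257, Pow(Add(-1527681, Mul(3, Pow(5666280445, Rational(1, 2)))), -1))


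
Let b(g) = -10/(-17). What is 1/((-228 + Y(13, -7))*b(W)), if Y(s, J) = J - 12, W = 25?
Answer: -17/2470 ≈ -0.0068826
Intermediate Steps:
Y(s, J) = -12 + J
b(g) = 10/17 (b(g) = -10*(-1/17) = 10/17)
1/((-228 + Y(13, -7))*b(W)) = 1/((-228 + (-12 - 7))*(10/17)) = (17/10)/(-228 - 19) = (17/10)/(-247) = -1/247*17/10 = -17/2470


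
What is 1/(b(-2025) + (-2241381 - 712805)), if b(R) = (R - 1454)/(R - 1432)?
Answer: -3457/10212617523 ≈ -3.3850e-7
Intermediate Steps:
b(R) = (-1454 + R)/(-1432 + R)
1/(b(-2025) + (-2241381 - 712805)) = 1/((-1454 - 2025)/(-1432 - 2025) + (-2241381 - 712805)) = 1/(-3479/(-3457) - 2954186) = 1/(-1/3457*(-3479) - 2954186) = 1/(3479/3457 - 2954186) = 1/(-10212617523/3457) = -3457/10212617523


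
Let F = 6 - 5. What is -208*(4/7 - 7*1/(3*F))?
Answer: 7696/21 ≈ 366.48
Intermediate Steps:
F = 1
-208*(4/7 - 7*1/(3*F)) = -208*(4/7 - 7/(1*3)) = -208*(4*(1/7) - 7/3) = -208*(4/7 - 7*1/3) = -208*(4/7 - 7/3) = -208*(-37/21) = 7696/21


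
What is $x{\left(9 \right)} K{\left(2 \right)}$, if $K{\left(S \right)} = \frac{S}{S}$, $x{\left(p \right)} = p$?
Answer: $9$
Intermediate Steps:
$K{\left(S \right)} = 1$
$x{\left(9 \right)} K{\left(2 \right)} = 9 \cdot 1 = 9$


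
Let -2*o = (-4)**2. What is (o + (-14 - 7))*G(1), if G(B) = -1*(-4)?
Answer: -116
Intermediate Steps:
G(B) = 4
o = -8 (o = -1/2*(-4)**2 = -1/2*16 = -8)
(o + (-14 - 7))*G(1) = (-8 + (-14 - 7))*4 = (-8 - 21)*4 = -29*4 = -116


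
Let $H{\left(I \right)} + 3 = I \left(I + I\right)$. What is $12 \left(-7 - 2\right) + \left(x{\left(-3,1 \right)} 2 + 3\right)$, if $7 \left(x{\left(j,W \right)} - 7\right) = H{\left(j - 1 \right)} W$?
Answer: $- \frac{579}{7} \approx -82.714$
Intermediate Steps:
$H{\left(I \right)} = -3 + 2 I^{2}$ ($H{\left(I \right)} = -3 + I \left(I + I\right) = -3 + I 2 I = -3 + 2 I^{2}$)
$x{\left(j,W \right)} = 7 + \frac{W \left(-3 + 2 \left(-1 + j\right)^{2}\right)}{7}$ ($x{\left(j,W \right)} = 7 + \frac{\left(-3 + 2 \left(j - 1\right)^{2}\right) W}{7} = 7 + \frac{\left(-3 + 2 \left(-1 + j\right)^{2}\right) W}{7} = 7 + \frac{W \left(-3 + 2 \left(-1 + j\right)^{2}\right)}{7}$)
$12 \left(-7 - 2\right) + \left(x{\left(-3,1 \right)} 2 + 3\right) = 12 \left(-7 - 2\right) + \left(\left(7 + \frac{1}{7} \cdot 1 \left(-3 + 2 \left(-1 - 3\right)^{2}\right)\right) 2 + 3\right) = 12 \left(-7 - 2\right) + \left(\left(7 + \frac{1}{7} \cdot 1 \left(-3 + 2 \left(-4\right)^{2}\right)\right) 2 + 3\right) = 12 \left(-9\right) + \left(\left(7 + \frac{1}{7} \cdot 1 \left(-3 + 2 \cdot 16\right)\right) 2 + 3\right) = -108 + \left(\left(7 + \frac{1}{7} \cdot 1 \left(-3 + 32\right)\right) 2 + 3\right) = -108 + \left(\left(7 + \frac{1}{7} \cdot 1 \cdot 29\right) 2 + 3\right) = -108 + \left(\left(7 + \frac{29}{7}\right) 2 + 3\right) = -108 + \left(\frac{78}{7} \cdot 2 + 3\right) = -108 + \left(\frac{156}{7} + 3\right) = -108 + \frac{177}{7} = - \frac{579}{7}$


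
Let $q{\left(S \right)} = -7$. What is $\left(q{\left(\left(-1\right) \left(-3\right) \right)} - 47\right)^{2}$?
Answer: $2916$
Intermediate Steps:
$\left(q{\left(\left(-1\right) \left(-3\right) \right)} - 47\right)^{2} = \left(-7 - 47\right)^{2} = \left(-54\right)^{2} = 2916$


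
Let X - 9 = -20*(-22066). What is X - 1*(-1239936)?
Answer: 1681265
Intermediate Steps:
X = 441329 (X = 9 - 20*(-22066) = 9 + 441320 = 441329)
X - 1*(-1239936) = 441329 - 1*(-1239936) = 441329 + 1239936 = 1681265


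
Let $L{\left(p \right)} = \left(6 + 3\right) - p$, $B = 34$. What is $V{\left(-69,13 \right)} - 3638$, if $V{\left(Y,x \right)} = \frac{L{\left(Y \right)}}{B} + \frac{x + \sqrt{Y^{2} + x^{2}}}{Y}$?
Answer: $- \frac{4264904}{1173} - \frac{\sqrt{4930}}{69} \approx -3636.9$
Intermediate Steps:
$L{\left(p \right)} = 9 - p$
$V{\left(Y,x \right)} = \frac{9}{34} - \frac{Y}{34} + \frac{x + \sqrt{Y^{2} + x^{2}}}{Y}$ ($V{\left(Y,x \right)} = \frac{9 - Y}{34} + \frac{x + \sqrt{Y^{2} + x^{2}}}{Y} = \left(9 - Y\right) \frac{1}{34} + \frac{x + \sqrt{Y^{2} + x^{2}}}{Y} = \left(\frac{9}{34} - \frac{Y}{34}\right) + \frac{x + \sqrt{Y^{2} + x^{2}}}{Y} = \frac{9}{34} - \frac{Y}{34} + \frac{x + \sqrt{Y^{2} + x^{2}}}{Y}$)
$V{\left(-69,13 \right)} - 3638 = \frac{13 + \sqrt{\left(-69\right)^{2} + 13^{2}} + \frac{1}{34} \left(-69\right) \left(9 - -69\right)}{-69} - 3638 = - \frac{13 + \sqrt{4761 + 169} + \frac{1}{34} \left(-69\right) \left(9 + 69\right)}{69} - 3638 = - \frac{13 + \sqrt{4930} + \frac{1}{34} \left(-69\right) 78}{69} - 3638 = - \frac{13 + \sqrt{4930} - \frac{2691}{17}}{69} - 3638 = - \frac{- \frac{2470}{17} + \sqrt{4930}}{69} - 3638 = \left(\frac{2470}{1173} - \frac{\sqrt{4930}}{69}\right) - 3638 = - \frac{4264904}{1173} - \frac{\sqrt{4930}}{69}$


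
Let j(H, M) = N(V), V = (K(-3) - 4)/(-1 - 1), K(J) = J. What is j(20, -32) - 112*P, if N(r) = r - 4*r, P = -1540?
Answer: 344939/2 ≈ 1.7247e+5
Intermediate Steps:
V = 7/2 (V = (-3 - 4)/(-1 - 1) = -7/(-2) = -7*(-1/2) = 7/2 ≈ 3.5000)
N(r) = -3*r
j(H, M) = -21/2 (j(H, M) = -3*7/2 = -21/2)
j(20, -32) - 112*P = -21/2 - 112*(-1540) = -21/2 + 172480 = 344939/2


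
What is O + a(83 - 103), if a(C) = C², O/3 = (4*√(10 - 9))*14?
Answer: 568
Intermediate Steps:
O = 168 (O = 3*((4*√(10 - 9))*14) = 3*((4*√1)*14) = 3*((4*1)*14) = 3*(4*14) = 3*56 = 168)
O + a(83 - 103) = 168 + (83 - 103)² = 168 + (-20)² = 168 + 400 = 568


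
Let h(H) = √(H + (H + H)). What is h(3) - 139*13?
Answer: -1804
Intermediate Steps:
h(H) = √3*√H (h(H) = √(H + 2*H) = √(3*H) = √3*√H)
h(3) - 139*13 = √3*√3 - 139*13 = 3 - 1807 = -1804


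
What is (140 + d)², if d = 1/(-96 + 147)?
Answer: 50993881/2601 ≈ 19606.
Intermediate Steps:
d = 1/51 ≈ 0.019608
(140 + d)² = (140 + 1/51)² = (7141/51)² = 50993881/2601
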